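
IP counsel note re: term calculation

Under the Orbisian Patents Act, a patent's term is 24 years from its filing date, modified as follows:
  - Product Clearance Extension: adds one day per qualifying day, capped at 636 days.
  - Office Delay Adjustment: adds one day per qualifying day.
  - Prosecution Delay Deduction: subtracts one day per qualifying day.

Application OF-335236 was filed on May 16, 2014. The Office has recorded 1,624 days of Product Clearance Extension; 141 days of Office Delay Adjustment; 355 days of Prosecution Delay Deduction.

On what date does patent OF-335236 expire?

Base term: filing date + 24 years → 16 May 2038.
Product Clearance Extension: 1624 days claimed exceeds the 636-day cap, so +636 days → 11 February 2040.
Office Delay Adjustment: +141 days → 1 July 2040.
Prosecution Delay Deduction: −355 days → 12 July 2039.

July 12, 2039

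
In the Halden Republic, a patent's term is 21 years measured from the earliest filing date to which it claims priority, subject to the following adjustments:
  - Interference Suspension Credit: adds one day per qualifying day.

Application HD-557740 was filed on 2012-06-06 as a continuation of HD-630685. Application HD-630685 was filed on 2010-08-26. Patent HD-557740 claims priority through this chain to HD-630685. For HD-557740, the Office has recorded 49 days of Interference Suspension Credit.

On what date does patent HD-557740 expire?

October 14, 2031

Earliest priority filing: 26 August 2010.
Base term: 26 August 2010 + 21 years → 26 August 2031.
Interference Suspension Credit: +49 days → 14 October 2031.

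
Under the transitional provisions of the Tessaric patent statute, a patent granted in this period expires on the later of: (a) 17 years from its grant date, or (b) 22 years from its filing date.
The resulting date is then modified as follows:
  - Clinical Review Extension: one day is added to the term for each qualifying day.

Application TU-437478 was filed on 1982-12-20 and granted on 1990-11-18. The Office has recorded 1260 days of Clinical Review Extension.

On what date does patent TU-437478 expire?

(a) grant + 17 years → 18 November 2007.
(b) filing + 22 years → 20 December 2004.
Later of the two: 18 November 2007.
Clinical Review Extension: +1260 days → 1 May 2011.

May 1, 2011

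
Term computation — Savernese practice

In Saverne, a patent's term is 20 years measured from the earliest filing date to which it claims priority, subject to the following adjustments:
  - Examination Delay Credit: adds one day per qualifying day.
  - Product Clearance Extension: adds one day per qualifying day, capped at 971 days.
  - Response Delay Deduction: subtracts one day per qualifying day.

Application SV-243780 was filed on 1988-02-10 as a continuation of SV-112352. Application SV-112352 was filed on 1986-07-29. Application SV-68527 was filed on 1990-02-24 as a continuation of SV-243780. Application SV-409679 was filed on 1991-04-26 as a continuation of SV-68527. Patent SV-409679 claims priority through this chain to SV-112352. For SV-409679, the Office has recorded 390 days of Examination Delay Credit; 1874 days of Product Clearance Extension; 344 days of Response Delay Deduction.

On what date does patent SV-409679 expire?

2009-05-11

Earliest priority filing: 29 July 1986.
Base term: 29 July 1986 + 20 years → 29 July 2006.
Examination Delay Credit: +390 days → 23 August 2007.
Product Clearance Extension: 1874 days claimed exceeds the 971-day cap, so +971 days → 20 April 2010.
Response Delay Deduction: −344 days → 11 May 2009.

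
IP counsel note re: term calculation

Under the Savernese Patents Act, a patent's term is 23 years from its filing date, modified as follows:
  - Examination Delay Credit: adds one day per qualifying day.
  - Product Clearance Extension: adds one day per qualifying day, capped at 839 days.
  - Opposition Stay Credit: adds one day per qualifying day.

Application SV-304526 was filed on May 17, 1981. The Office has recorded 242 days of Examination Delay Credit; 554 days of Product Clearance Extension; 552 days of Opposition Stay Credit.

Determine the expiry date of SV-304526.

Base term: filing date + 23 years → 17 May 2004.
Examination Delay Credit: +242 days → 14 January 2005.
Product Clearance Extension: 554 days (within the 839-day cap) → +554 days → 22 July 2006.
Opposition Stay Credit: +552 days → 25 January 2008.

January 25, 2008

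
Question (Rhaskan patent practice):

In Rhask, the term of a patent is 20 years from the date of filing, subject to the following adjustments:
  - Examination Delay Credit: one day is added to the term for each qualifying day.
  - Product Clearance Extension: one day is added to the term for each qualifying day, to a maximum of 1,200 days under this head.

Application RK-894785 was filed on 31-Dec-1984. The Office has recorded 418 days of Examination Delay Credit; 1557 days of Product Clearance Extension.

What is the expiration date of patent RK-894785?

Base term: filing date + 20 years → 31 December 2004.
Examination Delay Credit: +418 days → 22 February 2006.
Product Clearance Extension: 1557 days claimed exceeds the 1200-day cap, so +1200 days → 6 June 2009.

2009-06-06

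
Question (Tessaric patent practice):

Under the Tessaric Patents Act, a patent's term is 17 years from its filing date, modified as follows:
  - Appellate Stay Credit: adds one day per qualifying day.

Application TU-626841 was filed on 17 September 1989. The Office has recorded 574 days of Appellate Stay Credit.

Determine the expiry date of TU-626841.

Base term: filing date + 17 years → 17 September 2006.
Appellate Stay Credit: +574 days → 13 April 2008.

April 13, 2008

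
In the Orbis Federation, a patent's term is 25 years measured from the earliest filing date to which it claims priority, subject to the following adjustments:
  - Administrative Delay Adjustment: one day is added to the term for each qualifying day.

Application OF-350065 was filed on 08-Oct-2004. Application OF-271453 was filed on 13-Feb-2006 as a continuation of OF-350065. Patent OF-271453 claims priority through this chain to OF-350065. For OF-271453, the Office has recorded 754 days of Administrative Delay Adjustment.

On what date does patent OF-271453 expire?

November 1, 2031

Earliest priority filing: 8 October 2004.
Base term: 8 October 2004 + 25 years → 8 October 2029.
Administrative Delay Adjustment: +754 days → 1 November 2031.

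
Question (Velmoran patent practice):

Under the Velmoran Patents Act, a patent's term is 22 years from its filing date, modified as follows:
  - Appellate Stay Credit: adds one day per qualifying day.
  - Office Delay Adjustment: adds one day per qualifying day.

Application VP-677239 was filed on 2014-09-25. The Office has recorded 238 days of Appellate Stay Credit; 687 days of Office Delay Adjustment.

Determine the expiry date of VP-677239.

Base term: filing date + 22 years → 25 September 2036.
Appellate Stay Credit: +238 days → 21 May 2037.
Office Delay Adjustment: +687 days → 8 April 2039.

April 8, 2039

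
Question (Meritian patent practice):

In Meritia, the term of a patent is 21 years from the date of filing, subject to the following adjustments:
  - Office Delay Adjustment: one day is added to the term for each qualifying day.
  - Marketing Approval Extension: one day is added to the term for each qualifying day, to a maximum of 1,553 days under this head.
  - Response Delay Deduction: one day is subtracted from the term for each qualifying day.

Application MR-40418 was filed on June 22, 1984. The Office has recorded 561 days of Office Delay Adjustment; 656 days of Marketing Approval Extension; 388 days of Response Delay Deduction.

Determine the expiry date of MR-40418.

Base term: filing date + 21 years → 22 June 2005.
Office Delay Adjustment: +561 days → 4 January 2007.
Marketing Approval Extension: 656 days (within the 1553-day cap) → +656 days → 21 October 2008.
Response Delay Deduction: −388 days → 29 September 2007.

2007-09-29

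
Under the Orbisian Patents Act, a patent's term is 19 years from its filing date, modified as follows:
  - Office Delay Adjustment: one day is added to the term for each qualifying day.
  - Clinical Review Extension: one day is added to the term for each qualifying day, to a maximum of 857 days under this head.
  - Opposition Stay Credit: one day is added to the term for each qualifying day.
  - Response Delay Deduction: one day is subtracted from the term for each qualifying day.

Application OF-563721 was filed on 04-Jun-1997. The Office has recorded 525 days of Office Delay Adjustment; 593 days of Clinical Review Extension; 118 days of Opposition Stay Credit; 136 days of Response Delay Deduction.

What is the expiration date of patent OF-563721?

Base term: filing date + 19 years → 4 June 2016.
Office Delay Adjustment: +525 days → 11 November 2017.
Clinical Review Extension: 593 days (within the 857-day cap) → +593 days → 27 June 2019.
Opposition Stay Credit: +118 days → 23 October 2019.
Response Delay Deduction: −136 days → 9 June 2019.

June 9, 2019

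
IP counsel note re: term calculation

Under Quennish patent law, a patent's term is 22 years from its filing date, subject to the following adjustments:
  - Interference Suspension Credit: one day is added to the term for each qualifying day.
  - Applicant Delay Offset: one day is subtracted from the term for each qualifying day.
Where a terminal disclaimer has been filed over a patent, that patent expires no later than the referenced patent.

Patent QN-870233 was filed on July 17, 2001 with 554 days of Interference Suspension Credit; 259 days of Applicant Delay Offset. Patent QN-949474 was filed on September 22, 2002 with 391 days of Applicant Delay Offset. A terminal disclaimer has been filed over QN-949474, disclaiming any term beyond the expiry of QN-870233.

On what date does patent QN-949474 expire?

Natural term of QN-949474:
  Base: filing + 22 years → 22 September 2024.
  Applicant Delay Offset: −391 days → 28 August 2023.
Expiry of referenced patent QN-870233:
  Base: filing + 22 years → 17 July 2023.
  Interference Suspension Credit: +554 days → 21 January 2025.
  Applicant Delay Offset: −259 days → 7 May 2024.
Terminal disclaimer: QN-949474 expires on the earlier of 28 August 2023 and 7 May 2024.

August 28, 2023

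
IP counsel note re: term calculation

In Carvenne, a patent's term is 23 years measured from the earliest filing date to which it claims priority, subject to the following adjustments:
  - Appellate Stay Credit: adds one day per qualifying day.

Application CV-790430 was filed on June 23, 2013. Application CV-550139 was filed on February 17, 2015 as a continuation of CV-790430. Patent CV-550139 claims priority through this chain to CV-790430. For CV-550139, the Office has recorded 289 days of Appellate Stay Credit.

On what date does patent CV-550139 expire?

Earliest priority filing: 23 June 2013.
Base term: 23 June 2013 + 23 years → 23 June 2036.
Appellate Stay Credit: +289 days → 8 April 2037.

2037-04-08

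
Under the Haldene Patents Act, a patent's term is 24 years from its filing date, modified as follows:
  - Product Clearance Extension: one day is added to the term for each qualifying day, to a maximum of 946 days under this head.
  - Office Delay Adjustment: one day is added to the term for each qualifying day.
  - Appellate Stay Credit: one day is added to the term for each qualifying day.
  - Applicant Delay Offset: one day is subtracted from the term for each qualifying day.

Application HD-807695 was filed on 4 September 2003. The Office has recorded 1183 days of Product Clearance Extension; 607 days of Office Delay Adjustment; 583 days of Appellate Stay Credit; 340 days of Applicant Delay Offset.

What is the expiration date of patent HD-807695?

Base term: filing date + 24 years → 4 September 2027.
Product Clearance Extension: 1183 days claimed exceeds the 946-day cap, so +946 days → 7 April 2030.
Office Delay Adjustment: +607 days → 5 December 2031.
Appellate Stay Credit: +583 days → 10 July 2033.
Applicant Delay Offset: −340 days → 4 August 2032.

August 4, 2032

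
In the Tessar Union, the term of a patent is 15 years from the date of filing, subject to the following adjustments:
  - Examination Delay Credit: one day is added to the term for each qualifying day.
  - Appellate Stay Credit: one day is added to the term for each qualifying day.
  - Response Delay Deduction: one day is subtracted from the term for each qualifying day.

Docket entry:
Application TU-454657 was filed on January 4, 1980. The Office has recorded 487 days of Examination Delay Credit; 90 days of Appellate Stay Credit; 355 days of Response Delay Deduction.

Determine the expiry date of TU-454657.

1995-08-14

Base term: filing date + 15 years → 4 January 1995.
Examination Delay Credit: +487 days → 5 May 1996.
Appellate Stay Credit: +90 days → 3 August 1996.
Response Delay Deduction: −355 days → 14 August 1995.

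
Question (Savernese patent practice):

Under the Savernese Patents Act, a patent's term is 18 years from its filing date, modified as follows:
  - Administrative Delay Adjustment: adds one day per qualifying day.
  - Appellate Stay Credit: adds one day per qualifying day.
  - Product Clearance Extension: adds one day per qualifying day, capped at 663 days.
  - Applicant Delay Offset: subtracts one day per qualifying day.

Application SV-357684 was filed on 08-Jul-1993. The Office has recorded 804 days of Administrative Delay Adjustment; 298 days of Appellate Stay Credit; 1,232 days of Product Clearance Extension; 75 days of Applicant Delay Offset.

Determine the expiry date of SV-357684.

Base term: filing date + 18 years → 8 July 2011.
Administrative Delay Adjustment: +804 days → 19 September 2013.
Appellate Stay Credit: +298 days → 14 July 2014.
Product Clearance Extension: 1232 days claimed exceeds the 663-day cap, so +663 days → 7 May 2016.
Applicant Delay Offset: −75 days → 22 February 2016.

February 22, 2016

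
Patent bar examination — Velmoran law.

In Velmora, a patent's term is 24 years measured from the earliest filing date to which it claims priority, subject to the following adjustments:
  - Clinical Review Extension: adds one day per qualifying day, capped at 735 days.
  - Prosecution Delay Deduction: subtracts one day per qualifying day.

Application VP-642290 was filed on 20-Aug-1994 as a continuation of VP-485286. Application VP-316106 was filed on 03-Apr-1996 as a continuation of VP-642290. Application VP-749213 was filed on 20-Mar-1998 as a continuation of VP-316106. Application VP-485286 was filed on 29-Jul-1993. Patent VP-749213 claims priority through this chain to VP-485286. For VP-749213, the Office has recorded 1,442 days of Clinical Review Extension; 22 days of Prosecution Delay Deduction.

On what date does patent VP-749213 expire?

Earliest priority filing: 29 July 1993.
Base term: 29 July 1993 + 24 years → 29 July 2017.
Clinical Review Extension: 1442 days claimed exceeds the 735-day cap, so +735 days → 3 August 2019.
Prosecution Delay Deduction: −22 days → 12 July 2019.

July 12, 2019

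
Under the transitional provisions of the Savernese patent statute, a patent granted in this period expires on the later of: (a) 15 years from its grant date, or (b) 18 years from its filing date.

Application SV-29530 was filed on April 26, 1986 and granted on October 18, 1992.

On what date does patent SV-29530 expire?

(a) grant + 15 years → 18 October 2007.
(b) filing + 18 years → 26 April 2004.
Later of the two: 18 October 2007.

2007-10-18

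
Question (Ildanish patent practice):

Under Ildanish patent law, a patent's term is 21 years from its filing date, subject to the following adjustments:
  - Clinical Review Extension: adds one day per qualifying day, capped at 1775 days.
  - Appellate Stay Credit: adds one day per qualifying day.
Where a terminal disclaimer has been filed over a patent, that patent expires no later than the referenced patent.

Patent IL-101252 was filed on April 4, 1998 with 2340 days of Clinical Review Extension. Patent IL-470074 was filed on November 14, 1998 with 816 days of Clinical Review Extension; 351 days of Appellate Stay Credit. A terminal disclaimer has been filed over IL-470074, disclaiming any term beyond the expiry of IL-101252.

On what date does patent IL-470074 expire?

2023-01-24

Natural term of IL-470074:
  Base: filing + 21 years → 14 November 2019.
  Clinical Review Extension: 816 days (within the 1775-day cap) → +816 days → 7 February 2022.
  Appellate Stay Credit: +351 days → 24 January 2023.
Expiry of referenced patent IL-101252:
  Base: filing + 21 years → 4 April 2019.
  Clinical Review Extension: 2340 days claimed exceeds the 1775-day cap, so +1775 days → 12 February 2024.
Terminal disclaimer: IL-470074 expires on the earlier of 24 January 2023 and 12 February 2024.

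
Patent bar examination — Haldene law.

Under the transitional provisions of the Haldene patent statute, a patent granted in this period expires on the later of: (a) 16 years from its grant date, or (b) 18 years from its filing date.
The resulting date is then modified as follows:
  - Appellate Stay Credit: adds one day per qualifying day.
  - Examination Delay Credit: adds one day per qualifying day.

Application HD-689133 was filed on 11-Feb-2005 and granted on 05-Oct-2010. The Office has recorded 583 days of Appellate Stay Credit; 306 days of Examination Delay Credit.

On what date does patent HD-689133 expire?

(a) grant + 16 years → 5 October 2026.
(b) filing + 18 years → 11 February 2023.
Later of the two: 5 October 2026.
Appellate Stay Credit: +583 days → 10 May 2028.
Examination Delay Credit: +306 days → 12 March 2029.

March 12, 2029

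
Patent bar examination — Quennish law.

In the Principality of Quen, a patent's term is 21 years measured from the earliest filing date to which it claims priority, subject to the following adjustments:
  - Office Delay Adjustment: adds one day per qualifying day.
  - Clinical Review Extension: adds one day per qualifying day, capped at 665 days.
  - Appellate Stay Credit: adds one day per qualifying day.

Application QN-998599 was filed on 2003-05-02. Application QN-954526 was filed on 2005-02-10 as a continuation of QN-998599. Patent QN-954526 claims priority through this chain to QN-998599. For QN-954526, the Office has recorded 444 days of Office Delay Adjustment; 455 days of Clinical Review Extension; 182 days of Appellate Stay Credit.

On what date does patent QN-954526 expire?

Earliest priority filing: 2 May 2003.
Base term: 2 May 2003 + 21 years → 2 May 2024.
Office Delay Adjustment: +444 days → 20 July 2025.
Clinical Review Extension: 455 days (within the 665-day cap) → +455 days → 18 October 2026.
Appellate Stay Credit: +182 days → 18 April 2027.

April 18, 2027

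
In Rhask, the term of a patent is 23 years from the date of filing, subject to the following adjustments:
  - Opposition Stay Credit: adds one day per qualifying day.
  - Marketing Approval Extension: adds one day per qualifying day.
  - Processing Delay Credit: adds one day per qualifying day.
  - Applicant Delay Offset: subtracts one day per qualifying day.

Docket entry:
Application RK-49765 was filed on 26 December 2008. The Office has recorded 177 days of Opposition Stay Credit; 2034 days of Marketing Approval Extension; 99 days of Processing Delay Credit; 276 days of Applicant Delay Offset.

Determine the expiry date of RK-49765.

Base term: filing date + 23 years → 26 December 2031.
Opposition Stay Credit: +177 days → 20 June 2032.
Marketing Approval Extension: +2034 days → 14 January 2038.
Processing Delay Credit: +99 days → 23 April 2038.
Applicant Delay Offset: −276 days → 21 July 2037.

2037-07-21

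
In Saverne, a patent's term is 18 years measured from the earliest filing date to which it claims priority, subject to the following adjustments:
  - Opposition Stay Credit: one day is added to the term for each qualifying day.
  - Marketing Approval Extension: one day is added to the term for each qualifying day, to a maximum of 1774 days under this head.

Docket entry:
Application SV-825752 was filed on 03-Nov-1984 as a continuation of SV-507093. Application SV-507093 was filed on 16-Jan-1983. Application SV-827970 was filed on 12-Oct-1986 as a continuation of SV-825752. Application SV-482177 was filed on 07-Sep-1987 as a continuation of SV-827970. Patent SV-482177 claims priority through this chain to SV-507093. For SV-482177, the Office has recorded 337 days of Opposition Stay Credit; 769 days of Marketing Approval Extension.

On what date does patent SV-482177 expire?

2004-01-27

Earliest priority filing: 16 January 1983.
Base term: 16 January 1983 + 18 years → 16 January 2001.
Opposition Stay Credit: +337 days → 19 December 2001.
Marketing Approval Extension: 769 days (within the 1774-day cap) → +769 days → 27 January 2004.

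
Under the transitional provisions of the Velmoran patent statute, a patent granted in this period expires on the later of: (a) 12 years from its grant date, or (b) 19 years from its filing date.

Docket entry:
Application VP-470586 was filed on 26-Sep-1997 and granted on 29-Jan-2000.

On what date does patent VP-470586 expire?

(a) grant + 12 years → 29 January 2012.
(b) filing + 19 years → 26 September 2016.
Later of the two: 26 September 2016.

September 26, 2016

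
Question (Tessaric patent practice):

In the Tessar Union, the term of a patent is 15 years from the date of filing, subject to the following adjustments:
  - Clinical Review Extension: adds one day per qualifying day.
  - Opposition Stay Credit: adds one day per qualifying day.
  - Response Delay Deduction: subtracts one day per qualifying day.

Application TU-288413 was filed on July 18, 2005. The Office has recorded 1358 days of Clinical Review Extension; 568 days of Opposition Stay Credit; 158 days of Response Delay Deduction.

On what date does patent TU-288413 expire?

Base term: filing date + 15 years → 18 July 2020.
Clinical Review Extension: +1358 days → 6 April 2024.
Opposition Stay Credit: +568 days → 26 October 2025.
Response Delay Deduction: −158 days → 21 May 2025.

2025-05-21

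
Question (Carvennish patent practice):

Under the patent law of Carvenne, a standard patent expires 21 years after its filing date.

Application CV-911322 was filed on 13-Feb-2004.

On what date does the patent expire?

Filing date + 21 years → 13 February 2025.

2025-02-13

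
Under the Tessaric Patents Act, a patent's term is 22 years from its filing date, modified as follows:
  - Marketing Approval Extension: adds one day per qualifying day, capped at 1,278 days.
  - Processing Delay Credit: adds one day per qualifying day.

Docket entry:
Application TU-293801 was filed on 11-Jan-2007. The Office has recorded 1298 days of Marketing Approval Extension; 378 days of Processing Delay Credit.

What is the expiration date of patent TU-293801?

July 25, 2033

Base term: filing date + 22 years → 11 January 2029.
Marketing Approval Extension: 1298 days claimed exceeds the 1278-day cap, so +1278 days → 12 July 2032.
Processing Delay Credit: +378 days → 25 July 2033.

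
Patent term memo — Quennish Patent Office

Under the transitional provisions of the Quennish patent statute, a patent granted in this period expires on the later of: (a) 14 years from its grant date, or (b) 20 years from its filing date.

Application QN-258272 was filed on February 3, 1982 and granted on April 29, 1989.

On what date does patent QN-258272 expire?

2003-04-29

(a) grant + 14 years → 29 April 2003.
(b) filing + 20 years → 3 February 2002.
Later of the two: 29 April 2003.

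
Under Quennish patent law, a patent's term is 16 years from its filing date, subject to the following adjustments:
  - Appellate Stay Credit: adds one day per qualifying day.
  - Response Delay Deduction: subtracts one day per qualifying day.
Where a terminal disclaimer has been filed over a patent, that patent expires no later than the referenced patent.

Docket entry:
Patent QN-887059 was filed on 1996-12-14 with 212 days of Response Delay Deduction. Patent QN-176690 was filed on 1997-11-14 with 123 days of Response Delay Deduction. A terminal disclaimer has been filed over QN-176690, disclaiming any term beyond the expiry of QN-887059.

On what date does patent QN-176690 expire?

Natural term of QN-176690:
  Base: filing + 16 years → 14 November 2013.
  Response Delay Deduction: −123 days → 14 July 2013.
Expiry of referenced patent QN-887059:
  Base: filing + 16 years → 14 December 2012.
  Response Delay Deduction: −212 days → 16 May 2012.
Terminal disclaimer: QN-176690 expires on the earlier of 14 July 2013 and 16 May 2012.

2012-05-16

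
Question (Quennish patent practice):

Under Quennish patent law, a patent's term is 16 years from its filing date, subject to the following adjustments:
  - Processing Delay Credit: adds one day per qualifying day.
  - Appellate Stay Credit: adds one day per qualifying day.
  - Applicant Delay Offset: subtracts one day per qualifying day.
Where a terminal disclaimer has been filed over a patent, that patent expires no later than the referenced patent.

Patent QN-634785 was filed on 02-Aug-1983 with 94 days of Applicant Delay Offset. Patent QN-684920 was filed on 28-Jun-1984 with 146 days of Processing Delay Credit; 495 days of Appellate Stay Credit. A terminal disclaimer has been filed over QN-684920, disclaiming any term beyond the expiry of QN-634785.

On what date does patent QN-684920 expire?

Natural term of QN-684920:
  Base: filing + 16 years → 28 June 2000.
  Processing Delay Credit: +146 days → 21 November 2000.
  Appellate Stay Credit: +495 days → 31 March 2002.
Expiry of referenced patent QN-634785:
  Base: filing + 16 years → 2 August 1999.
  Applicant Delay Offset: −94 days → 30 April 1999.
Terminal disclaimer: QN-684920 expires on the earlier of 31 March 2002 and 30 April 1999.

April 30, 1999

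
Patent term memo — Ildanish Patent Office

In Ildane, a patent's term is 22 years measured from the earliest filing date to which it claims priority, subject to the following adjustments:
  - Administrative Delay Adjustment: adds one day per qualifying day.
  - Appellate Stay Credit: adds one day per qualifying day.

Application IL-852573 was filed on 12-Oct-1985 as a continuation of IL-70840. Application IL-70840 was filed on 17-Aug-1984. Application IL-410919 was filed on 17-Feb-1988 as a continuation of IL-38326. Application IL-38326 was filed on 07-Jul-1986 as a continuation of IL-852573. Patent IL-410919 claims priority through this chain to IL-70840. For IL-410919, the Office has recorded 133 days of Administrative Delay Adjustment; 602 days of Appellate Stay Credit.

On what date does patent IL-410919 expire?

2008-08-21

Earliest priority filing: 17 August 1984.
Base term: 17 August 1984 + 22 years → 17 August 2006.
Administrative Delay Adjustment: +133 days → 28 December 2006.
Appellate Stay Credit: +602 days → 21 August 2008.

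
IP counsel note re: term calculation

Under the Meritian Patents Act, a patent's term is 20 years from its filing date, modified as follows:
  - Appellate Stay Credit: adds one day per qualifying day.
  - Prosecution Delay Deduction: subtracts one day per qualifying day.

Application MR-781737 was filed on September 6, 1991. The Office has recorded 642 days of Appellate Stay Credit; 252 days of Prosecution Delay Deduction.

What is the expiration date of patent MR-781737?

September 30, 2012

Base term: filing date + 20 years → 6 September 2011.
Appellate Stay Credit: +642 days → 9 June 2013.
Prosecution Delay Deduction: −252 days → 30 September 2012.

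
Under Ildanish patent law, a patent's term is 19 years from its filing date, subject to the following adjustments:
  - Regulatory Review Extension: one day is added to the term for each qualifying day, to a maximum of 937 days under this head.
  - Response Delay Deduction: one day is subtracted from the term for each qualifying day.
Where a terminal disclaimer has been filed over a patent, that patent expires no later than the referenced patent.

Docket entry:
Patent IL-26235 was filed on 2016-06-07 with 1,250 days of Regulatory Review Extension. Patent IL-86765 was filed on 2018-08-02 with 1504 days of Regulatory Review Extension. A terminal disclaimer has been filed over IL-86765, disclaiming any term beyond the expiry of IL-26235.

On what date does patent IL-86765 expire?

December 30, 2037

Natural term of IL-86765:
  Base: filing + 19 years → 2 August 2037.
  Regulatory Review Extension: 1504 days claimed exceeds the 937-day cap, so +937 days → 25 February 2040.
Expiry of referenced patent IL-26235:
  Base: filing + 19 years → 7 June 2035.
  Regulatory Review Extension: 1250 days claimed exceeds the 937-day cap, so +937 days → 30 December 2037.
Terminal disclaimer: IL-86765 expires on the earlier of 25 February 2040 and 30 December 2037.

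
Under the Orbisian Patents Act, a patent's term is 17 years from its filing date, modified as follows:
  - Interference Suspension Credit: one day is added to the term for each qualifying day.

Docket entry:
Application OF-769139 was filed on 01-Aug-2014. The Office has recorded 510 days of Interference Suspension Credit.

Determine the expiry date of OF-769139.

Base term: filing date + 17 years → 1 August 2031.
Interference Suspension Credit: +510 days → 23 December 2032.

2032-12-23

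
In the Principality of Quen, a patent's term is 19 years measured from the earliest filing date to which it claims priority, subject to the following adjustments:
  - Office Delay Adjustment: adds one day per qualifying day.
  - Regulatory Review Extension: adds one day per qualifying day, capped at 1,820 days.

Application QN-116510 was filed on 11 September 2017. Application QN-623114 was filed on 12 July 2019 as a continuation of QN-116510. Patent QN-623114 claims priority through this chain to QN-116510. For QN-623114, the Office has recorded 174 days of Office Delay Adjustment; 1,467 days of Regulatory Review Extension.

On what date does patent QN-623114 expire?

Earliest priority filing: 11 September 2017.
Base term: 11 September 2017 + 19 years → 11 September 2036.
Office Delay Adjustment: +174 days → 4 March 2037.
Regulatory Review Extension: 1467 days (within the 1820-day cap) → +1467 days → 10 March 2041.

2041-03-10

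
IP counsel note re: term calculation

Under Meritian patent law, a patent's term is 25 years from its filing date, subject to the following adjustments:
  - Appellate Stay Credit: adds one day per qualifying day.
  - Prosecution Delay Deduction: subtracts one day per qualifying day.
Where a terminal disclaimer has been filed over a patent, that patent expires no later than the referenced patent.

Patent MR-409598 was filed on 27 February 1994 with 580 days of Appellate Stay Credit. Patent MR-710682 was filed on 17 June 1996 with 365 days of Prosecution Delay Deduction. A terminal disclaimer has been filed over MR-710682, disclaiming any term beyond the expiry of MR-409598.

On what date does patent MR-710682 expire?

2020-06-17

Natural term of MR-710682:
  Base: filing + 25 years → 17 June 2021.
  Prosecution Delay Deduction: −365 days → 17 June 2020.
Expiry of referenced patent MR-409598:
  Base: filing + 25 years → 27 February 2019.
  Appellate Stay Credit: +580 days → 29 September 2020.
Terminal disclaimer: MR-710682 expires on the earlier of 17 June 2020 and 29 September 2020.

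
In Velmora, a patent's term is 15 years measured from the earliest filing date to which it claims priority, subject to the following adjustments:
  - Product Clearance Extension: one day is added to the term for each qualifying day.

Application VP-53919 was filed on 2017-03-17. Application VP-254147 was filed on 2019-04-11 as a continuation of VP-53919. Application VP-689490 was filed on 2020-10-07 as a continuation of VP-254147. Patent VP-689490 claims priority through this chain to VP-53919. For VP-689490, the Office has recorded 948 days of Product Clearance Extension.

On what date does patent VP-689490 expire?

Earliest priority filing: 17 March 2017.
Base term: 17 March 2017 + 15 years → 17 March 2032.
Product Clearance Extension: +948 days → 21 October 2034.

2034-10-21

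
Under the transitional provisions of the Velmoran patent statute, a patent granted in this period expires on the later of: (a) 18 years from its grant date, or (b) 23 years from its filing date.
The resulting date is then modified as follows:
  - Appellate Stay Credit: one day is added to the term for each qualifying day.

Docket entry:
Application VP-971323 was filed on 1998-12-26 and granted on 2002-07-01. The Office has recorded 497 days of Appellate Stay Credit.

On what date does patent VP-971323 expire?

(a) grant + 18 years → 1 July 2020.
(b) filing + 23 years → 26 December 2021.
Later of the two: 26 December 2021.
Appellate Stay Credit: +497 days → 7 May 2023.

2023-05-07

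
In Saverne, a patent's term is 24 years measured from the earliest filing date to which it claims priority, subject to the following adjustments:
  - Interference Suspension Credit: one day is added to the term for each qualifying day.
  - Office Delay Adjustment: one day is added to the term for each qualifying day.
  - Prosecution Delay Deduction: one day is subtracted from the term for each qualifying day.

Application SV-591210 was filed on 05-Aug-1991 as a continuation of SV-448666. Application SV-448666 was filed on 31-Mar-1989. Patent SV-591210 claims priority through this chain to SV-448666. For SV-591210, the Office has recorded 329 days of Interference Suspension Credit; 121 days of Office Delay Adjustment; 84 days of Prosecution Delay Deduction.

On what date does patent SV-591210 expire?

2014-04-01

Earliest priority filing: 31 March 1989.
Base term: 31 March 1989 + 24 years → 31 March 2013.
Interference Suspension Credit: +329 days → 23 February 2014.
Office Delay Adjustment: +121 days → 24 June 2014.
Prosecution Delay Deduction: −84 days → 1 April 2014.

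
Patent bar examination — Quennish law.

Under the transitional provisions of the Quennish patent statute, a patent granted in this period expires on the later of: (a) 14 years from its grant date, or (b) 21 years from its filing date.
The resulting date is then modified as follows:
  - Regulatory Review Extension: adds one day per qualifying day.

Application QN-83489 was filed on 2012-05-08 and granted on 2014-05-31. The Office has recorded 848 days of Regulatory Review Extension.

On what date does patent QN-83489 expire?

2035-09-03

(a) grant + 14 years → 31 May 2028.
(b) filing + 21 years → 8 May 2033.
Later of the two: 8 May 2033.
Regulatory Review Extension: +848 days → 3 September 2035.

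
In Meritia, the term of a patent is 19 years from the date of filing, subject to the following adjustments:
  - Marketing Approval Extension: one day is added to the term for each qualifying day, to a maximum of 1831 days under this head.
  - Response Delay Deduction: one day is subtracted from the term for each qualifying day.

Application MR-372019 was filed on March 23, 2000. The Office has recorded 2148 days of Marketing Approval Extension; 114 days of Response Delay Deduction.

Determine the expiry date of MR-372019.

Base term: filing date + 19 years → 23 March 2019.
Marketing Approval Extension: 2148 days claimed exceeds the 1831-day cap, so +1831 days → 27 March 2024.
Response Delay Deduction: −114 days → 4 December 2023.

2023-12-04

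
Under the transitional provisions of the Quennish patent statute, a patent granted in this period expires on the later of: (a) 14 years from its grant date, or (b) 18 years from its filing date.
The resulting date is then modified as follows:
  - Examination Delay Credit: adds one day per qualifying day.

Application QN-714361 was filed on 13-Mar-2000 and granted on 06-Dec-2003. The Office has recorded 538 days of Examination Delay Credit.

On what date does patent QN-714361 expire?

2019-09-02

(a) grant + 14 years → 6 December 2017.
(b) filing + 18 years → 13 March 2018.
Later of the two: 13 March 2018.
Examination Delay Credit: +538 days → 2 September 2019.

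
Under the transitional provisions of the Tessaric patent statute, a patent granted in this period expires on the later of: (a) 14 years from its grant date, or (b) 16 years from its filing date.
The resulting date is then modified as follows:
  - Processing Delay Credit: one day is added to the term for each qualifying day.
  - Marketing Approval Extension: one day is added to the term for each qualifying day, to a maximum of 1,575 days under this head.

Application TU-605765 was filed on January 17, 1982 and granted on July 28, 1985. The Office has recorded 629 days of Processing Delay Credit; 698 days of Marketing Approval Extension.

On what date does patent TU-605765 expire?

(a) grant + 14 years → 28 July 1999.
(b) filing + 16 years → 17 January 1998.
Later of the two: 28 July 1999.
Processing Delay Credit: +629 days → 17 April 2001.
Marketing Approval Extension: 698 days (within the 1575-day cap) → +698 days → 16 March 2003.

2003-03-16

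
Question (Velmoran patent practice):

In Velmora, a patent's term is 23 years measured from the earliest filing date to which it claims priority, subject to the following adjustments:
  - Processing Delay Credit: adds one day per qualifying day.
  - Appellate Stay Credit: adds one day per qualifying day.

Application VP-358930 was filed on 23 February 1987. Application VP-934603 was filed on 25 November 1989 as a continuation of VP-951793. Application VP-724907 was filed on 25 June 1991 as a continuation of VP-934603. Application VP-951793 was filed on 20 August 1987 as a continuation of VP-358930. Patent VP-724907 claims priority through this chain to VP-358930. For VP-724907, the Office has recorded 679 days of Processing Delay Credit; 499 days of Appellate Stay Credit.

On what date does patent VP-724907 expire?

May 16, 2013

Earliest priority filing: 23 February 1987.
Base term: 23 February 1987 + 23 years → 23 February 2010.
Processing Delay Credit: +679 days → 3 January 2012.
Appellate Stay Credit: +499 days → 16 May 2013.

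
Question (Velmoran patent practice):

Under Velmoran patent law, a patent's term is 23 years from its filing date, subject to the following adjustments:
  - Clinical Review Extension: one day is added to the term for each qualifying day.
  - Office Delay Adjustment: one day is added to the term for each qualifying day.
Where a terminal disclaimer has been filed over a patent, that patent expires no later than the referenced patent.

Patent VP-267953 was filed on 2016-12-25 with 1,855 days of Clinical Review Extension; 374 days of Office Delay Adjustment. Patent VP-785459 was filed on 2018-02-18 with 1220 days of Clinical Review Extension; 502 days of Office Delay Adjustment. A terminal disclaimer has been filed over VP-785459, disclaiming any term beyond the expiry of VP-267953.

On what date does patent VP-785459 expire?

Natural term of VP-785459:
  Base: filing + 23 years → 18 February 2041.
  Clinical Review Extension: +1220 days → 22 June 2044.
  Office Delay Adjustment: +502 days → 6 November 2045.
Expiry of referenced patent VP-267953:
  Base: filing + 23 years → 25 December 2039.
  Clinical Review Extension: +1855 days → 22 January 2045.
  Office Delay Adjustment: +374 days → 31 January 2046.
Terminal disclaimer: VP-785459 expires on the earlier of 6 November 2045 and 31 January 2046.

2045-11-06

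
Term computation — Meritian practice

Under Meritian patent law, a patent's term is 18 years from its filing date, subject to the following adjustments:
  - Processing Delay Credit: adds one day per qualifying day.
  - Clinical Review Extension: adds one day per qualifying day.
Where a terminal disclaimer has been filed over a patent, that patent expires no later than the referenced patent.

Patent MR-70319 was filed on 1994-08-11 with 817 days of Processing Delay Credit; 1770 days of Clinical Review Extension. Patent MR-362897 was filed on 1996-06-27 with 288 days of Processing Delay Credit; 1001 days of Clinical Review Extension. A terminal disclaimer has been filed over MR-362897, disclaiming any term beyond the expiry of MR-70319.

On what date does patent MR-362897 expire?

January 6, 2018

Natural term of MR-362897:
  Base: filing + 18 years → 27 June 2014.
  Processing Delay Credit: +288 days → 11 April 2015.
  Clinical Review Extension: +1001 days → 6 January 2018.
Expiry of referenced patent MR-70319:
  Base: filing + 18 years → 11 August 2012.
  Processing Delay Credit: +817 days → 6 November 2014.
  Clinical Review Extension: +1770 days → 11 September 2019.
Terminal disclaimer: MR-362897 expires on the earlier of 6 January 2018 and 11 September 2019.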